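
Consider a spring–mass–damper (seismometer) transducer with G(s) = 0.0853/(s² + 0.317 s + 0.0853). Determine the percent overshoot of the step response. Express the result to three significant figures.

%OS ≈ 13.1%

Comparing the denominator to s² + 2ζω_n s + ω_n²: ω_n = √0.0853 = 0.292 rad/s, and 2ζω_n = 0.317 so ζ = 0.317/(2·0.292) = 0.543.
%OS = 100·exp(−πζ/√(1−ζ²)) = 13.1%.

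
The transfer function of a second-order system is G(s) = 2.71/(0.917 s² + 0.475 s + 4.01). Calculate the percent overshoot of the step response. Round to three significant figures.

Dividing through by 0.917: denominator becomes s² + 0.5180 s + 4.373.
So ω_n = √4.373 = 2.09 rad/s and ζ = 0.5180/(2·2.09) = 0.124.
%OS = 100·exp(−πζ/√(1−ζ²)) = 67.6%.

%OS ≈ 67.6%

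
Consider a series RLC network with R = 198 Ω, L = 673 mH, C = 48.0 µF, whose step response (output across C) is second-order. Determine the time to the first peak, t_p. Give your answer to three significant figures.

For a series RLC circuit (capacitor voltage as output), ω_n = 1/√(LC) = 1/√(673 mH · 48.0 µF) = 176 rad/s.
ζ = (R/2)·√(C/L) = (198/2)·√(48.0 µF/673 mH) = 0.836.
ω_d = 176·√(1 − 0.836²) = 96.5 rad/s. t_p = π/ω_d = 0.0325 s.

t_p ≈ 0.0325 s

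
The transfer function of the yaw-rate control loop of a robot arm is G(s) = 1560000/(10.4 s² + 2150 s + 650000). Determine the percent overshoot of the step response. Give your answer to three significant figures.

Dividing through by 10.4: denominator becomes s² + 206.7 s + 62500.
So ω_n = √62500 = 250 rad/s and ζ = 206.7/(2·250) = 0.413.
%OS = 100 e^{−πζ/√(1−ζ²)} with ζ = 0.413 gives 24.0%.

%OS ≈ 24.0%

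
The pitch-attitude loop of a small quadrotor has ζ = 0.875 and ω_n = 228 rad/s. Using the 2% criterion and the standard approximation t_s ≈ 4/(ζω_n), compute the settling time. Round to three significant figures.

t_s ≈ 0.0201 s

t_s ≈ 4/(ζω_n) = 4/(0.875 × 228) = 0.0201 s.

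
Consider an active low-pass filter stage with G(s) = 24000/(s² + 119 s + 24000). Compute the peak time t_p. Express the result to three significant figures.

t_p ≈ 0.0220 s

ω_n = √24000 = 155 rad/s; ζ = 119/(2·155) = 0.384.
ω_d = 155·√(1 − 0.384²) = 143 rad/s. Then t_p = π/ω_d = 0.0220 s.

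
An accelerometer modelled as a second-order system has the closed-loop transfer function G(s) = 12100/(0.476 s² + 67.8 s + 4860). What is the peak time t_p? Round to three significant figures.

Dividing through by 0.476: denominator becomes s² + 142.4 s + 10210.
So ω_n = √10210 = 101 rad/s and ζ = 142.4/(2·101) = 0.705.
ω_d = ω_n√(1−ζ²) = 71.7 rad/s. t_p = π/ω_d = 0.0438 s.

t_p ≈ 0.0438 s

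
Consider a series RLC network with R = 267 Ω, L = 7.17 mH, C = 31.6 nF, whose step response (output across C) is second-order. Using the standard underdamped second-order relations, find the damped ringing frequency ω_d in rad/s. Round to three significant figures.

ω_d ≈ 63800 rad/s

For a series RLC circuit (capacitor voltage as output), ω_n = 1/√(LC) = 1/√(7.17 mH · 31.6 nF) = 66400 rad/s.
ζ = (R/2)·√(C/L) = (267/2)·√(31.6 nF/7.17 mH) = 0.280.
ω_d = 66400·√(1 − 0.280²) = 63800 rad/s.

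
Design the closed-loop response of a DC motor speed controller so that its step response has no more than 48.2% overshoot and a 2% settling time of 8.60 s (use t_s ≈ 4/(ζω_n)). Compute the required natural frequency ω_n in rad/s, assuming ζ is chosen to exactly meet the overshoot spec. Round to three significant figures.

ω_n ≈ 2.06 rad/s

ζ = −ln(OS)/√(π² + (ln OS)²). With OS = 0.482, ln OS = −0.7298 and ζ = 0.7298/3.225 = 0.226.
From t_s ≈ 4/(ζω_n): ω_n = 4/(ζ·t_s) = 4/(0.226·8.60) = 2.06 rad/s.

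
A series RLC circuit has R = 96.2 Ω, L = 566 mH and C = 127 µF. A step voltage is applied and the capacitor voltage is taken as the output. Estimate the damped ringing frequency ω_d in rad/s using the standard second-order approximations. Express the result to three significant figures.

For a series RLC circuit (capacitor voltage as output), ω_n = 1/√(LC) = 1/√(566 mH · 127 µF) = 118 rad/s.
ζ = (R/2)·√(C/L) = (96.2/2)·√(127 µF/566 mH) = 0.721.
ω_d = 118·√(1 − 0.721²) = 81.8 rad/s.

ω_d ≈ 81.8 rad/s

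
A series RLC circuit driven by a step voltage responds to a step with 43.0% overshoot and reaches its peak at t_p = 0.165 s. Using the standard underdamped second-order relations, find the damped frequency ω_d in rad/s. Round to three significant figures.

ω_d ≈ 19.0 rad/s

t_p = π/ω_d, so ω_d = π/0.165 = 19.0 rad/s.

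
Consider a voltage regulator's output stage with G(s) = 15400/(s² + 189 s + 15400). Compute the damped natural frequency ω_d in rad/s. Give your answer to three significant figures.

ω_n = √15400 = 124 rad/s; ζ = 189/(2·124) = 0.762.
ω_d = 124·√(1 − 0.762²) = 80.4 rad/s.

ω_d ≈ 80.4 rad/s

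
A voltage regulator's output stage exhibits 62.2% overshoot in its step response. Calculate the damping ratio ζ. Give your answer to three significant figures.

ζ ≈ 0.149

From %OS = 100·exp(−πζ/√(1−ζ²)), invert to get ζ = −ln(OS)/√(π² + ln²(OS)) with OS = 0.622.
−ln 0.622 = 0.4748, so ζ = 0.4748/√(π² + 0.2254) = 0.149.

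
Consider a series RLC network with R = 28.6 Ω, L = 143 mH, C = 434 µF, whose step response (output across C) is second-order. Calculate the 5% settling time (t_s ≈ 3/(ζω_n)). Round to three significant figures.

t_s ≈ 0.0300 s

For a series RLC circuit (capacitor voltage as output), ω_n = 1/√(LC) = 1/√(143 mH · 434 µF) = 127 rad/s.
ζ = (R/2)·√(C/L) = (28.6/2)·√(434 µF/143 mH) = 0.788.
t_s ≈ 3/(ζω_n) = 0.0300 s.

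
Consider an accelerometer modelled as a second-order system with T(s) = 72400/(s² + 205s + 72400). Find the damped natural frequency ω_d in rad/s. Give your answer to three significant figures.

ω_n = √72400 = 269 rad/s; ζ = 205/(2·269) = 0.381.
ω_d = 269·√(1 − 0.381²) = 249 rad/s.

ω_d ≈ 249 rad/s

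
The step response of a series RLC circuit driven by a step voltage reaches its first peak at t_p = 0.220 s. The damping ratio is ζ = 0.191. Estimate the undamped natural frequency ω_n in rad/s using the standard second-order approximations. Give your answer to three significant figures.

Peak time t_p = π/ω_d, so ω_d = π/t_p = π/0.220 = 14.3 rad/s.
ω_n = ω_d/√(1−ζ²) = 14.3/√0.964 = 14.5 rad/s.

ω_n ≈ 14.5 rad/s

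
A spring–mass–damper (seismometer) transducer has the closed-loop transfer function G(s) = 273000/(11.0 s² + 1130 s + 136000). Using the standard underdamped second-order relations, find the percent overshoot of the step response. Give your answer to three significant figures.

%OS ≈ 19.5%

Dividing through by 11.0: denominator becomes s² + 102.7 s + 12360.
So ω_n = √12360 = 111 rad/s and ζ = 102.7/(2·111) = 0.462.
%OS = 100·exp(−πζ/√(1−ζ²)) = 19.5%.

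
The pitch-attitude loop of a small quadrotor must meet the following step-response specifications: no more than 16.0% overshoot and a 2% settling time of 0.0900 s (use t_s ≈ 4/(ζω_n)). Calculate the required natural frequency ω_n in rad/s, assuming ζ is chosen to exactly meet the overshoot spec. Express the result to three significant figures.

ω_n ≈ 88.2 rad/s

From %OS = 100·exp(−πζ/√(1−ζ²)), invert to get ζ = −ln(OS)/√(π² + ln²(OS)) with OS = 0.160.
−ln 0.160 = 1.833, so ζ = 1.833/√(π² + 3.358) = 0.504.
Then ω_n = 4/(ζ t_s) = 4/(0.504 × 0.0900) = 88.2 rad/s.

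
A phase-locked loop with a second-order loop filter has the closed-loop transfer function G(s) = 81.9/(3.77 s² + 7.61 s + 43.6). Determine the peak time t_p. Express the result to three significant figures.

Dividing through by 3.77: denominator becomes s² + 2.019 s + 11.56.
So ω_n = √11.56 = 3.40 rad/s and ζ = 2.019/(2·3.40) = 0.297.
The damped frequency ω_d = ω_n√(1−ζ²) = 3.25 rad/s. t_p = π/ω_d = 0.967 s.

t_p ≈ 0.967 s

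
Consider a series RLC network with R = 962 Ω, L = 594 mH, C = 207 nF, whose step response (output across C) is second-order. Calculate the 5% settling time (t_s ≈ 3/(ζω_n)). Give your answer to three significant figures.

t_s ≈ 0.00370 s

For a series RLC circuit (capacitor voltage as output), ω_n = 1/√(LC) = 1/√(594 mH · 207 nF) = 2850 rad/s.
ζ = (R/2)·√(C/L) = (962/2)·√(207 nF/594 mH) = 0.284.
t_s ≈ 3/(ζω_n) = 0.00370 s.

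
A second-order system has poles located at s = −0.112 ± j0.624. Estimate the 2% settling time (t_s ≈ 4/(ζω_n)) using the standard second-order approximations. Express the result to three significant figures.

For poles at −σ ± jω_d, ζω_n = σ = 0.112, so t_s ≈ 4/σ = 35.7 s.

t_s ≈ 35.7 s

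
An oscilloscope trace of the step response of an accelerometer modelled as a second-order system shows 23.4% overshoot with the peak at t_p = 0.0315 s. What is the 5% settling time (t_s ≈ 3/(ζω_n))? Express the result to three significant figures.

The overshoot fixes ζ = −ln(OS)/√(π²+ln²(OS)) = 0.420.
From t_p = π/ω_d, ω_d = π/0.0315 = 99.7 rad/s, so ω_n = ω_d/√(1−ζ²) = 110 rad/s.
t_s ≈ 3/(ζω_n) = 3/(0.420·110) = 0.0651 s.

t_s ≈ 0.0651 s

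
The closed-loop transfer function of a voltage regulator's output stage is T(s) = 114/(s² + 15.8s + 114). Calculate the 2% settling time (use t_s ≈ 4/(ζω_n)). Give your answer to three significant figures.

Matching coefficients with s² + 2ζω_n s + ω_n² gives ω_n² = 114 ⇒ ω_n = 10.7 rad/s, and ζ = 15.8/(2ω_n) = 0.740.
t_s ≈ 4/(ζω_n) = 4/(0.740·10.7) = 0.506 s.

t_s ≈ 0.506 s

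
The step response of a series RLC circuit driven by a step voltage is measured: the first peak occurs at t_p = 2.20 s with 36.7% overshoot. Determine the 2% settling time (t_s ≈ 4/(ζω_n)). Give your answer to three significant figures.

t_s ≈ 8.78 s

From the overshoot, ζ = −ln(OS)/√(π²+ln²(OS)) = 0.304.
From t_p = π/ω_d, ω_d = π/2.20 = 1.43 rad/s, so ω_n = ω_d/√(1−ζ²) = 1.50 rad/s.
t_s ≈ 4/(ζω_n) = 4/(0.304·1.50) = 8.78 s.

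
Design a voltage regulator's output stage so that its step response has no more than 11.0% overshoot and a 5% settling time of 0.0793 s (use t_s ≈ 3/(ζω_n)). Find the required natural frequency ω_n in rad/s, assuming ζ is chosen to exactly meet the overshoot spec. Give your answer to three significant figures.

ω_n ≈ 65.8 rad/s

From %OS = 100·exp(−πζ/√(1−ζ²)), invert to get ζ = −ln(OS)/√(π² + ln²(OS)) with OS = 0.110.
−ln 0.110 = 2.207, so ζ = 2.207/√(π² + 4.872) = 0.575.
Then ω_n = 3/(ζ t_s) = 3/(0.575 × 0.0793) = 65.8 rad/s.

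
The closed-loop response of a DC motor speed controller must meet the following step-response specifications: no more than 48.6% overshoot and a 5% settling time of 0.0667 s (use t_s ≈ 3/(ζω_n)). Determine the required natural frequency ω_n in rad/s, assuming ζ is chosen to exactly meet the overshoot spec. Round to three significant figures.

ω_n ≈ 201 rad/s

Inverting the overshoot relation: ζ = |ln 0.486|/√(π² + ln²0.486) = 0.224.
From t_s ≈ 3/(ζω_n): ω_n = 3/(ζ·t_s) = 3/(0.224·0.0667) = 201 rad/s.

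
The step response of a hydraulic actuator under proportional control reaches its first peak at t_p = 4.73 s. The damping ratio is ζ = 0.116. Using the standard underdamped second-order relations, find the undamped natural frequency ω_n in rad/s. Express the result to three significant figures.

ω_n ≈ 0.669 rad/s

Peak time t_p = π/ω_d, so ω_d = π/t_p = π/4.73 = 0.664 rad/s.
ω_n = ω_d/√(1−ζ²) = 0.664/√0.987 = 0.669 rad/s.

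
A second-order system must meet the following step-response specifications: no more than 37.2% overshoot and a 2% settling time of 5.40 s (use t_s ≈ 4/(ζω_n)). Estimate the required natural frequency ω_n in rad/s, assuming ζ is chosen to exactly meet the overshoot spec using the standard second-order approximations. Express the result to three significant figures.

ω_n ≈ 2.47 rad/s

Inverting the overshoot relation: ζ = |ln 0.372|/√(π² + ln²0.372) = 0.300.
Then ω_n = 4/(ζ t_s) = 4/(0.300 × 5.40) = 2.47 rad/s.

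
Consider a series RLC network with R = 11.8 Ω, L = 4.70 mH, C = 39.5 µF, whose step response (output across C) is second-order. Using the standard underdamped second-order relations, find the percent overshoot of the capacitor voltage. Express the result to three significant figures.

For a series RLC circuit (capacitor voltage as output), ω_n = 1/√(LC) = 1/√(4.70 mH · 39.5 µF) = 2320 rad/s.
ζ = (R/2)·√(C/L) = (11.8/2)·√(39.5 µF/4.70 mH) = 0.541.
Overshoot: exp(−π·0.541/√(1−0.541²)) = 0.133, i.e. 13.3%.

%OS ≈ 13.3%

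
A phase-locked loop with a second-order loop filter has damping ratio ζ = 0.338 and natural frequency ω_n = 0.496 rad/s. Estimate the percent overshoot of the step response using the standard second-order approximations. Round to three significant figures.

For an underdamped second-order system, %OS = 100·exp(−πζ/√(1−ζ²)).
πζ/√(1−ζ²) = π·0.338/√(1−0.114) = 1.128, so %OS = 100·e^(−1.128) = 32.4%.

%OS ≈ 32.4%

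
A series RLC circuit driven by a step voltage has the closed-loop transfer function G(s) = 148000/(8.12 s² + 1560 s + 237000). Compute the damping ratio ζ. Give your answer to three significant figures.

Dividing through by 8.12: denominator becomes s² + 192.1 s + 29190.
So ω_n = √29190 = 171 rad/s and ζ = 192.1/(2·171) = 0.562.

ζ ≈ 0.562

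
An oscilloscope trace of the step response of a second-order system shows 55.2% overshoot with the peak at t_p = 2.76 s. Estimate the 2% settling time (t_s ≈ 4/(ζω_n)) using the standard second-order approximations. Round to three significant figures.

t_s ≈ 18.6 s

ζ from %OS: ζ = |ln 0.552|/√(π²+ln²0.552) = 0.186.
From t_p = π/ω_d, ω_d = π/2.76 = 1.14 rad/s, so ω_n = ω_d/√(1−ζ²) = 1.16 rad/s.
t_s ≈ 4/(ζω_n) = 4/(0.186·1.16) = 18.6 s.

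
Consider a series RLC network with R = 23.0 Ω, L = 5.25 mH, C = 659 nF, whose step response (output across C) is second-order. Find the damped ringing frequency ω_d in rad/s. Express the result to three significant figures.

ω_d ≈ 16900 rad/s

For a series RLC circuit (capacitor voltage as output), ω_n = 1/√(LC) = 1/√(5.25 mH · 659 nF) = 17000 rad/s.
ζ = (R/2)·√(C/L) = (23.0/2)·√(659 nF/5.25 mH) = 0.129.
The damped frequency ω_d = ω_n√(1−ζ²) = 16900 rad/s.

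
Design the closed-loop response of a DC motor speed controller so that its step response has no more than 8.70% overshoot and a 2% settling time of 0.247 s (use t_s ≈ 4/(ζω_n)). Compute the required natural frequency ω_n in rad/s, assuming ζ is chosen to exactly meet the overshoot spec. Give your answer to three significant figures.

From %OS = 100·exp(−πζ/√(1−ζ²)), invert to get ζ = −ln(OS)/√(π² + ln²(OS)) with OS = 0.0870.
−ln 0.0870 = 2.442, so ζ = 2.442/√(π² + 5.963) = 0.614.
Then ω_n = 4/(ζ t_s) = 4/(0.614 × 0.247) = 26.4 rad/s.

ω_n ≈ 26.4 rad/s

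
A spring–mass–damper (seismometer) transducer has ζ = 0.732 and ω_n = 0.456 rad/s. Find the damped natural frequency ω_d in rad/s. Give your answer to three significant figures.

ω_d = ω_n√(1−ζ²) = 0.456·√0.464 = 0.311 rad/s.

ω_d ≈ 0.311 rad/s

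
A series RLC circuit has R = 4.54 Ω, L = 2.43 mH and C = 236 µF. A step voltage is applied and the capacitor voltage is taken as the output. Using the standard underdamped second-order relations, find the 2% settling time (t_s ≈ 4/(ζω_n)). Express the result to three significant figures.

t_s ≈ 0.00428 s

For a series RLC circuit (capacitor voltage as output), ω_n = 1/√(LC) = 1/√(2.43 mH · 236 µF) = 1320 rad/s.
ζ = (R/2)·√(C/L) = (4.54/2)·√(236 µF/2.43 mH) = 0.707.
t_s ≈ 4/(ζω_n) = 0.00428 s.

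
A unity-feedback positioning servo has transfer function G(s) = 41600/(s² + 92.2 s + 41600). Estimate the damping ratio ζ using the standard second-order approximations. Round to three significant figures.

ζ ≈ 0.226

Matching coefficients with s² + 2ζω_n s + ω_n² gives ω_n² = 41600 ⇒ ω_n = 204 rad/s, and ζ = 92.2/(2ω_n) = 0.226.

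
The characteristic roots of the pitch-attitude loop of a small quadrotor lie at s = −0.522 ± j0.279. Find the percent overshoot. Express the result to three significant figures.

%OS ≈ 0.280%

With σ = 0.522, ω_d = 0.279: ω_n = √(σ²+ω_d²) = 0.592 rad/s, ζ = σ/ω_n = 0.882.
Overshoot: exp(−π·0.882/√(1−0.882²)) = 0.00280, i.e. 0.280%.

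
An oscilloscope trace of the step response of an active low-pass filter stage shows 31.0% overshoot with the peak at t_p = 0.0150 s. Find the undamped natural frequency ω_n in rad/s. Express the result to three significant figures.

ω_n ≈ 224 rad/s

From the overshoot, ζ = −ln(OS)/√(π²+ln²(OS)) = 0.349.
From t_p = π/ω_d, ω_d = π/0.0150 = 209 rad/s, so ω_n = ω_d/√(1−ζ²) = 224 rad/s.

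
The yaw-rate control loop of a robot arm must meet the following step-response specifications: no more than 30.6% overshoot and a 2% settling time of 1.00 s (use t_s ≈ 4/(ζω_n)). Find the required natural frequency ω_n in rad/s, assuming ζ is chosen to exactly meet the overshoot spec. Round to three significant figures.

From %OS = 100·exp(−πζ/√(1−ζ²)), invert to get ζ = −ln(OS)/√(π² + ln²(OS)) with OS = 0.306.
−ln 0.306 = 1.184, so ζ = 1.184/√(π² + 1.402) = 0.353.
From t_s ≈ 4/(ζω_n): ω_n = 4/(ζ·t_s) = 4/(0.353·1.00) = 11.3 rad/s.

ω_n ≈ 11.3 rad/s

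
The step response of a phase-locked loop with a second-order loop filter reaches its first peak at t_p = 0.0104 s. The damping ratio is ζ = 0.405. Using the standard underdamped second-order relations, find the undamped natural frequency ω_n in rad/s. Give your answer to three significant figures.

Peak time t_p = π/ω_d, so ω_d = π/t_p = π/0.0104 = 302 rad/s.
ω_n = ω_d/√(1−ζ²) = 302/√0.836 = 330 rad/s.

ω_n ≈ 330 rad/s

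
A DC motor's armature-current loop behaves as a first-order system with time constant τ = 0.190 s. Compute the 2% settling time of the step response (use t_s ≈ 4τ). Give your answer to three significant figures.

t_s ≈ 0.760 s

t_s ≈ 4τ = 0.760 s.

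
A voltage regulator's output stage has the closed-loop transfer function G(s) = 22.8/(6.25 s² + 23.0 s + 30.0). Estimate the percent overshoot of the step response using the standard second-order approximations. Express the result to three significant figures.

%OS ≈ 0.775%

Dividing through by 6.25: denominator becomes s² + 3.680 s + 4.800.
So ω_n = √4.800 = 2.19 rad/s and ζ = 3.680/(2·2.19) = 0.840.
Overshoot: exp(−π·0.840/√(1−0.840²)) = 0.00775, i.e. 0.775%.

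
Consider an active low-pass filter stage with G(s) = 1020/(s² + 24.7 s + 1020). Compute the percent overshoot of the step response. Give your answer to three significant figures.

Comparing the denominator to s² + 2ζω_n s + ω_n²: ω_n = √1020 = 31.9 rad/s, and 2ζω_n = 24.7 so ζ = 24.7/(2·31.9) = 0.387.
%OS = 100·exp(−πζ/√(1−ζ²)) = 26.8%.

%OS ≈ 26.8%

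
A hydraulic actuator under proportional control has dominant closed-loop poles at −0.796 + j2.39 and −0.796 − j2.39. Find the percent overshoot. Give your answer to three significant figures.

%OS ≈ 35.1%

The poles are at −σ ± jω_d with σ = 0.796 and ω_d = 2.39, so ω_n = √(σ²+ω_d²) = 2.52 rad/s and ζ = σ/ω_n = 0.316.
Overshoot: exp(−π·0.316/√(1−0.316²)) = 0.351, i.e. 35.1%.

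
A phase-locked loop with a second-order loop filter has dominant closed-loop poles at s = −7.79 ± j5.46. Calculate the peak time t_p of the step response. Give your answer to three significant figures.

t_p = π/ω_d with ω_d = 5.46 (the imaginary part), so t_p = 0.575 s.

t_p ≈ 0.575 s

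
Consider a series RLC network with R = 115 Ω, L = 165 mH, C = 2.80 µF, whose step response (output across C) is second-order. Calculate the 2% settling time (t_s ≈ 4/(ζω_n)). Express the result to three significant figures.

For a series RLC circuit (capacitor voltage as output), ω_n = 1/√(LC) = 1/√(165 mH · 2.80 µF) = 1470 rad/s.
ζ = (R/2)·√(C/L) = (115/2)·√(2.80 µF/165 mH) = 0.237.
t_s ≈ 4/(ζω_n) = 0.0115 s.

t_s ≈ 0.0115 s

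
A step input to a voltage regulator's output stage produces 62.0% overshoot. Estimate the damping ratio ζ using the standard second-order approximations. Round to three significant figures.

ζ ≈ 0.150

Inverting the overshoot relation: ζ = |ln 0.620|/√(π² + ln²0.620) = 0.150.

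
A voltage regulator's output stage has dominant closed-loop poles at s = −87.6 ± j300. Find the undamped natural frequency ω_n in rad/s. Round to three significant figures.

The poles are at −σ ± jω_d with σ = 87.6 and ω_d = 300, so ω_n = √(σ²+ω_d²) = 313 rad/s and ζ = σ/ω_n = 0.280.

ω_n ≈ 313 rad/s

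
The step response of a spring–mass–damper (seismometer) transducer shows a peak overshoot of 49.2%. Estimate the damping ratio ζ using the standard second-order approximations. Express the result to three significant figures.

ζ ≈ 0.220

Inverting the overshoot relation: ζ = |ln 0.492|/√(π² + ln²0.492) = 0.220.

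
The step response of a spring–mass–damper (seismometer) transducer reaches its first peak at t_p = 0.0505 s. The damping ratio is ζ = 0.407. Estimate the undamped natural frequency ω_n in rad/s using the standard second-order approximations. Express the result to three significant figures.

Peak time t_p = π/ω_d, so ω_d = π/t_p = π/0.0505 = 62.2 rad/s.
ω_n = ω_d/√(1−ζ²) = 62.2/√0.834 = 68.1 rad/s.

ω_n ≈ 68.1 rad/s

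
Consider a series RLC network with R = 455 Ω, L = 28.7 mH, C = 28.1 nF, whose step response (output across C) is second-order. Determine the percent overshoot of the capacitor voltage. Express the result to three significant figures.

%OS ≈ 48.4%

For a series RLC circuit (capacitor voltage as output), ω_n = 1/√(LC) = 1/√(28.7 mH · 28.1 nF) = 35200 rad/s.
ζ = (R/2)·√(C/L) = (455/2)·√(28.1 nF/28.7 mH) = 0.225.
Overshoot: exp(−π·0.225/√(1−0.225²)) = 0.484, i.e. 48.4%.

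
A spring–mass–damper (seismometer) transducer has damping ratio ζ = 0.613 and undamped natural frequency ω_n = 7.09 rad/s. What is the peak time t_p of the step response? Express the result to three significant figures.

t_p ≈ 0.561 s

The damped frequency is ω_d = ω_n√(1−ζ²) = 7.09·√(1−0.376) = 5.60 rad/s.
Peak time t_p = π/ω_d = π/5.60 = 0.561 s.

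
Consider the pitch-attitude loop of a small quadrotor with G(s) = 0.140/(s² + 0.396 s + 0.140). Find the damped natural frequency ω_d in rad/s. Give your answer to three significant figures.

ω_d ≈ 0.317 rad/s

Comparing the denominator to s² + 2ζω_n s + ω_n²: ω_n = √0.140 = 0.374 rad/s, and 2ζω_n = 0.396 so ζ = 0.396/(2·0.374) = 0.529.
ω_d = 0.374·√(1 − 0.529²) = 0.317 rad/s.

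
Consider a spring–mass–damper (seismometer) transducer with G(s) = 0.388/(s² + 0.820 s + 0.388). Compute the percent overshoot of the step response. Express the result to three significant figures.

%OS ≈ 6.41%

Matching coefficients with s² + 2ζω_n s + ω_n² gives ω_n² = 0.388 ⇒ ω_n = 0.623 rad/s, and ζ = 0.820/(2ω_n) = 0.658.
%OS = 100 e^{−πζ/√(1−ζ²)} with ζ = 0.658 gives 6.41%.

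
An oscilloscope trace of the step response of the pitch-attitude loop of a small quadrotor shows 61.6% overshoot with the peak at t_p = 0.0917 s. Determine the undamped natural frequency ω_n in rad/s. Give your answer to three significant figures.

From the overshoot, ζ = −ln(OS)/√(π²+ln²(OS)) = 0.152.
From t_p = π/ω_d, ω_d = π/0.0917 = 34.3 rad/s, so ω_n = ω_d/√(1−ζ²) = 34.7 rad/s.

ω_n ≈ 34.7 rad/s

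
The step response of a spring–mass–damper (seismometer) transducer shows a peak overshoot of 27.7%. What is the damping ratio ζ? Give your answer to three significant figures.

From %OS = 100·exp(−πζ/√(1−ζ²)), invert to get ζ = −ln(OS)/√(π² + ln²(OS)) with OS = 0.277.
−ln 0.277 = 1.284, so ζ = 1.284/√(π² + 1.648) = 0.378.

ζ ≈ 0.378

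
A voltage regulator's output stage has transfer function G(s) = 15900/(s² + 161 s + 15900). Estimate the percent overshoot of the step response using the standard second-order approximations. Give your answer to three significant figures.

ω_n = √15900 = 126 rad/s; ζ = 161/(2·126) = 0.638.
%OS = 100·exp(−πζ/√(1−ζ²)) = 7.39%.

%OS ≈ 7.39%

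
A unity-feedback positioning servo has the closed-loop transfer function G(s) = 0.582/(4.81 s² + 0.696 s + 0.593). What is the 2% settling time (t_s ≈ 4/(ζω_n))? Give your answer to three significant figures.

Dividing through by 4.81: denominator becomes s² + 0.1447 s + 0.1233.
So ω_n = √0.1233 = 0.351 rad/s and ζ = 0.1447/(2·0.351) = 0.206.
t_s ≈ 4/(ζω_n) = 55.3 s.

t_s ≈ 55.3 s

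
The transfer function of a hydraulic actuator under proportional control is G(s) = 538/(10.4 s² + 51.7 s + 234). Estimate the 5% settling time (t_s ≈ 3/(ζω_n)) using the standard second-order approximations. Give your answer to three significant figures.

Dividing through by 10.4: denominator becomes s² + 4.971 s + 22.50.
So ω_n = √22.50 = 4.74 rad/s and ζ = 4.971/(2·4.74) = 0.524.
t_s ≈ 3/(ζω_n) = 1.21 s.

t_s ≈ 1.21 s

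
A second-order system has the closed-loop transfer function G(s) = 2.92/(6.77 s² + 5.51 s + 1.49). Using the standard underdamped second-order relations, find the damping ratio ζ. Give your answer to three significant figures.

ζ ≈ 0.867

Dividing through by 6.77: denominator becomes s² + 0.8139 s + 0.2201.
So ω_n = √0.2201 = 0.469 rad/s and ζ = 0.8139/(2·0.469) = 0.867.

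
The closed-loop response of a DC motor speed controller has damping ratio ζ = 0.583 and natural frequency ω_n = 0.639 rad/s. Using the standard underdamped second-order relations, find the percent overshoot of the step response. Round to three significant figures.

%OS ≈ 10.5%

For an underdamped second-order system, %OS = 100·exp(−πζ/√(1−ζ²)).
πζ/√(1−ζ²) = π·0.583/√(1−0.340) = 2.254, so %OS = 100·e^(−2.254) = 10.5%.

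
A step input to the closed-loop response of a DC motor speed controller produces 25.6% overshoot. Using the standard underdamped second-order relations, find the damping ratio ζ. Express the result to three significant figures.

ζ ≈ 0.398

From %OS = 100·exp(−πζ/√(1−ζ²)), invert to get ζ = −ln(OS)/√(π² + ln²(OS)) with OS = 0.256.
−ln 0.256 = 1.363, so ζ = 1.363/√(π² + 1.857) = 0.398.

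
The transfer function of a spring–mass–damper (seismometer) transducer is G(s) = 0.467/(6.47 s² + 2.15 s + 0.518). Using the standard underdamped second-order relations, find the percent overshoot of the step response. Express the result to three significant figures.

%OS ≈ 10.2%

Dividing through by 6.47: denominator becomes s² + 0.3323 s + 0.08006.
So ω_n = √0.08006 = 0.283 rad/s and ζ = 0.3323/(2·0.283) = 0.587.
Overshoot: exp(−π·0.587/√(1−0.587²)) = 0.102, i.e. 10.2%.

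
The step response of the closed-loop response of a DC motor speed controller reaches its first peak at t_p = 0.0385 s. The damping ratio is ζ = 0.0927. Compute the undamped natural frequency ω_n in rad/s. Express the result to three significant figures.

Peak time t_p = π/ω_d, so ω_d = π/t_p = π/0.0385 = 81.6 rad/s.
ω_n = ω_d/√(1−ζ²) = 81.6/√0.991 = 82.0 rad/s.

ω_n ≈ 82.0 rad/s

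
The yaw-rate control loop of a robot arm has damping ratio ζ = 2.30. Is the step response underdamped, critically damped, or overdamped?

Since ζ = 2.30 > 1, the system is overdamped.

overdamped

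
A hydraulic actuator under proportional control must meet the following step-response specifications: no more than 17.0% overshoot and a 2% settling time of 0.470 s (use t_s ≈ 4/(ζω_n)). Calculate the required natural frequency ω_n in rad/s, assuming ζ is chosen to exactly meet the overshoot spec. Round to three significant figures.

ω_n ≈ 17.3 rad/s

From %OS = 100·exp(−πζ/√(1−ζ²)), invert to get ζ = −ln(OS)/√(π² + ln²(OS)) with OS = 0.170.
−ln 0.170 = 1.772, so ζ = 1.772/√(π² + 3.140) = 0.491.
Then ω_n = 4/(ζ t_s) = 4/(0.491 × 0.470) = 17.3 rad/s.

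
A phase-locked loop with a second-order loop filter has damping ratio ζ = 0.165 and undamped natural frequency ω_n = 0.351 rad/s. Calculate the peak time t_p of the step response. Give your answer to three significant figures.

t_p ≈ 9.07 s

The damped frequency is ω_d = ω_n√(1−ζ²) = 0.351·√(1−0.0272) = 0.346 rad/s.
Peak time t_p = π/ω_d = π/0.346 = 9.07 s.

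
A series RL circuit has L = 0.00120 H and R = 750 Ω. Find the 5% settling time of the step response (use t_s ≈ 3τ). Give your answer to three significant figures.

t_s ≈ 0.00000480 s

τ = L/R = 0.00120/750 = 0.00000160 s.
t_s ≈ 3τ = 0.00000480 s.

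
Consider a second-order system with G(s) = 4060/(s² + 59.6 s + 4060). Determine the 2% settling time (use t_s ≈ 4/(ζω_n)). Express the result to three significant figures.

t_s ≈ 0.134 s

Comparing the denominator to s² + 2ζω_n s + ω_n²: ω_n = √4060 = 63.7 rad/s, and 2ζω_n = 59.6 so ζ = 59.6/(2·63.7) = 0.468.
t_s ≈ 4/(ζω_n) = 4/(0.468·63.7) = 0.134 s.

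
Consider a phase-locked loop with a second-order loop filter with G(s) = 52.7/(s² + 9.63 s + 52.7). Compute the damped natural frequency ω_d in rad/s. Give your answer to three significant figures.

Comparing the denominator to s² + 2ζω_n s + ω_n²: ω_n = √52.7 = 7.26 rad/s, and 2ζω_n = 9.63 so ζ = 9.63/(2·7.26) = 0.663.
The damped frequency ω_d = ω_n√(1−ζ²) = 5.43 rad/s.

ω_d ≈ 5.43 rad/s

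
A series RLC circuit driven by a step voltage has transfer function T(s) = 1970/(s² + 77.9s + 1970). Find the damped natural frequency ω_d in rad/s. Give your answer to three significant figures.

ω_n = √1970 = 44.4 rad/s; ζ = 77.9/(2·44.4) = 0.878.
ω_d = 44.4·√(1 − 0.878²) = 21.3 rad/s.

ω_d ≈ 21.3 rad/s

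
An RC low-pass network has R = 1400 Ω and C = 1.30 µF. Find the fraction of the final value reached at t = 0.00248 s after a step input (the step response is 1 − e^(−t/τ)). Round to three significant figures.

y/y_∞ ≈ 0.744

τ = RC = 1400 × 1.30 µF = 0.00182 s.
y(t)/y_∞ = 1 − e^(−t/τ) = 1 − e^(−0.00248/0.00182) = 1 − e^(−1.36) = 0.744.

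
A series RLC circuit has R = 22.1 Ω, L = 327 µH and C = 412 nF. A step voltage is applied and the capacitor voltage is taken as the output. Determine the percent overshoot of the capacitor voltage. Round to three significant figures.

For a series RLC circuit (capacitor voltage as output), ω_n = 1/√(LC) = 1/√(327 µH · 412 nF) = 86200 rad/s.
ζ = (R/2)·√(C/L) = (22.1/2)·√(412 nF/327 µH) = 0.392.
Overshoot: exp(−π·0.392/√(1−0.392²)) = 0.262, i.e. 26.2%.

%OS ≈ 26.2%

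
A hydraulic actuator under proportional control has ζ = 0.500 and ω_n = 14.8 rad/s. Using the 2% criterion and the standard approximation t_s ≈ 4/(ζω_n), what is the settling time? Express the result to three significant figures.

t_s ≈ 4/(ζω_n) = 4/(0.500 × 14.8) = 0.541 s.

t_s ≈ 0.541 s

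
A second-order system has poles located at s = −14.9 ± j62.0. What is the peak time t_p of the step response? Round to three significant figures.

t_p = π/ω_d with ω_d = 62.0 (the imaginary part), so t_p = 0.0507 s.

t_p ≈ 0.0507 s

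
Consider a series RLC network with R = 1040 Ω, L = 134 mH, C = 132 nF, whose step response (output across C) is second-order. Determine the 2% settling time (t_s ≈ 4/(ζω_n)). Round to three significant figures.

For a series RLC circuit (capacitor voltage as output), ω_n = 1/√(LC) = 1/√(134 mH · 132 nF) = 7520 rad/s.
ζ = (R/2)·√(C/L) = (1040/2)·√(132 nF/134 mH) = 0.516.
t_s ≈ 4/(ζω_n) = 0.00103 s.

t_s ≈ 0.00103 s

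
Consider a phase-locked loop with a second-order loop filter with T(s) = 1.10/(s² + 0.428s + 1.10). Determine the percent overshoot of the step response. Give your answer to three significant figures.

Matching coefficients with s² + 2ζω_n s + ω_n² gives ω_n² = 1.10 ⇒ ω_n = 1.05 rad/s, and ζ = 0.428/(2ω_n) = 0.204.
Overshoot: exp(−π·0.204/√(1−0.204²)) = 0.520, i.e. 52.0%.

%OS ≈ 52.0%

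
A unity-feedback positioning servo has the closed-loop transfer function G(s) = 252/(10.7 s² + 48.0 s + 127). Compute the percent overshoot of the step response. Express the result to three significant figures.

Dividing through by 10.7: denominator becomes s² + 4.486 s + 11.87.
So ω_n = √11.87 = 3.45 rad/s and ζ = 4.486/(2·3.45) = 0.651.
%OS = 100·exp(−πζ/√(1−ζ²)) = 6.76%.

%OS ≈ 6.76%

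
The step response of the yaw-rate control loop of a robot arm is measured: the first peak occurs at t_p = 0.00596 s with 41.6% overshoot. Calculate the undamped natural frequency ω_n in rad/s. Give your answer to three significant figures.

ω_n ≈ 547 rad/s

The overshoot fixes ζ = −ln(OS)/√(π²+ln²(OS)) = 0.269.
From t_p = π/ω_d, ω_d = π/0.00596 = 527 rad/s, so ω_n = ω_d/√(1−ζ²) = 547 rad/s.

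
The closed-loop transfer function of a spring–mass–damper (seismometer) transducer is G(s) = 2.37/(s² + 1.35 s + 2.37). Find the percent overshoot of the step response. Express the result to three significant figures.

Matching coefficients with s² + 2ζω_n s + ω_n² gives ω_n² = 2.37 ⇒ ω_n = 1.54 rad/s, and ζ = 1.35/(2ω_n) = 0.438.
%OS = 100 e^{−πζ/√(1−ζ²)} with ζ = 0.438 gives 21.6%.

%OS ≈ 21.6%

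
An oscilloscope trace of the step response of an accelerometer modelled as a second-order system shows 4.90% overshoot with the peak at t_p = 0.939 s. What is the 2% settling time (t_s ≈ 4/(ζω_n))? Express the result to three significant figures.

From the overshoot, ζ = −ln(OS)/√(π²+ln²(OS)) = 0.693.
From t_p = π/ω_d, ω_d = π/0.939 = 3.35 rad/s, so ω_n = ω_d/√(1−ζ²) = 4.64 rad/s.
t_s ≈ 4/(ζω_n) = 4/(0.693·4.64) = 1.25 s.

t_s ≈ 1.25 s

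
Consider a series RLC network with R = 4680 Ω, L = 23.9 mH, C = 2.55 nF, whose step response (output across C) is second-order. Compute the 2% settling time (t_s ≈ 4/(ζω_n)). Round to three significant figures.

For a series RLC circuit (capacitor voltage as output), ω_n = 1/√(LC) = 1/√(23.9 mH · 2.55 nF) = 128000 rad/s.
ζ = (R/2)·√(C/L) = (4680/2)·√(2.55 nF/23.9 mH) = 0.764.
t_s ≈ 4/(ζω_n) = 0.0000409 s.

t_s ≈ 0.0000409 s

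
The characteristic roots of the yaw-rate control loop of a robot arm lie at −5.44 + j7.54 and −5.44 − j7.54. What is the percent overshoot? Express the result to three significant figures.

%OS ≈ 10.4%

The poles are at −σ ± jω_d with σ = 5.44 and ω_d = 7.54, so ω_n = √(σ²+ω_d²) = 9.30 rad/s and ζ = σ/ω_n = 0.585.
Overshoot: exp(−π·0.585/√(1−0.585²)) = 0.104, i.e. 10.4%.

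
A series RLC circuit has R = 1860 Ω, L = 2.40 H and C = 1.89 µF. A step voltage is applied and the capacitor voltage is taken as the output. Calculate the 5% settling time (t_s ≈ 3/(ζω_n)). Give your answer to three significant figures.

For a series RLC circuit (capacitor voltage as output), ω_n = 1/√(LC) = 1/√(2.40 H · 1.89 µF) = 470 rad/s.
ζ = (R/2)·√(C/L) = (1860/2)·√(1.89 µF/2.40 H) = 0.825.
t_s ≈ 3/(ζω_n) = 0.00774 s.

t_s ≈ 0.00774 s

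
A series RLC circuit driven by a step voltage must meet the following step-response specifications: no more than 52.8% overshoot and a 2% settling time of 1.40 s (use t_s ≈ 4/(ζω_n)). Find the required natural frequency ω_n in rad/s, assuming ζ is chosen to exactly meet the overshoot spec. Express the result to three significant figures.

Inverting the overshoot relation: ζ = |ln 0.528|/√(π² + ln²0.528) = 0.199.
Then ω_n = 4/(ζ t_s) = 4/(0.199 × 1.40) = 14.3 rad/s.

ω_n ≈ 14.3 rad/s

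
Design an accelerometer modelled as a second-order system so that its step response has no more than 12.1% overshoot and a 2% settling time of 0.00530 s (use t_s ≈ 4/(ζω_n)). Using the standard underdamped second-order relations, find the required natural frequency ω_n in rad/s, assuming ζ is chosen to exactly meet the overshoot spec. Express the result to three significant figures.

ω_n ≈ 1350 rad/s

ζ = −ln(OS)/√(π² + (ln OS)²). With OS = 0.121, ln OS = −2.112 and ζ = 2.112/3.785 = 0.558.
From t_s ≈ 4/(ζω_n): ω_n = 4/(ζ·t_s) = 4/(0.558·0.00530) = 1350 rad/s.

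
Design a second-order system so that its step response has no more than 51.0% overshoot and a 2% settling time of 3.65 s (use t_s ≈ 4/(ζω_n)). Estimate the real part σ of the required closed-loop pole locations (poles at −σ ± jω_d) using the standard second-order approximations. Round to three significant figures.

σ ≈ 1.10

The settling-time spec alone fixes σ = ζω_n = 4/t_s = 4/3.65 = 1.10.
(Overshoot then fixes ζ = 0.210 and hence ω_d = σ·√(1−ζ²)/ζ = 5.11 rad/s.)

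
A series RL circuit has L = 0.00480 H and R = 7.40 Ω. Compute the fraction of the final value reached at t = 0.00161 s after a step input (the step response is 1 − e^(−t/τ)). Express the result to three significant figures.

τ = L/R = 0.00480/7.40 = 0.000649 s.
y(t)/y_∞ = 1 − e^(−t/τ) = 1 − e^(−0.00161/0.000649) = 1 − e^(−2.48) = 0.916.

y/y_∞ ≈ 0.916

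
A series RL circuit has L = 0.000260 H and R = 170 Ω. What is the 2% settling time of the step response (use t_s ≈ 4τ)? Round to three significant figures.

t_s ≈ 0.00000612 s

τ = L/R = 0.000260/170 = 0.00000153 s.
t_s ≈ 4τ = 0.00000612 s.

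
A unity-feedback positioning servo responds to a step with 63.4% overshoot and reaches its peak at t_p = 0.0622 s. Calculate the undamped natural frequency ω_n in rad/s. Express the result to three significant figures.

ω_n ≈ 51.0 rad/s

The overshoot fixes ζ = −ln(OS)/√(π²+ln²(OS)) = 0.144.
From t_p = π/ω_d, ω_d = π/0.0622 = 50.5 rad/s, so ω_n = ω_d/√(1−ζ²) = 51.0 rad/s.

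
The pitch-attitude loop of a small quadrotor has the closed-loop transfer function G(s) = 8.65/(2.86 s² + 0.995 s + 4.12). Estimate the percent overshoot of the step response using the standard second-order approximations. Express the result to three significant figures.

%OS ≈ 63.1%

Dividing through by 2.86: denominator becomes s² + 0.3479 s + 1.441.
So ω_n = √1.441 = 1.20 rad/s and ζ = 0.3479/(2·1.20) = 0.145.
Overshoot: exp(−π·0.145/√(1−0.145²)) = 0.631, i.e. 63.1%.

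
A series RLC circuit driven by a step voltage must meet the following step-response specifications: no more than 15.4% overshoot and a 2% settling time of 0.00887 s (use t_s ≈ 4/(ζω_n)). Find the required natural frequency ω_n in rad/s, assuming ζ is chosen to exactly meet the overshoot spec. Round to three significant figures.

ζ = −ln(OS)/√(π² + (ln OS)²). With OS = 0.154, ln OS = −1.871 and ζ = 1.871/3.656 = 0.512.
From t_s ≈ 4/(ζω_n): ω_n = 4/(ζ·t_s) = 4/(0.512·0.00887) = 881 rad/s.

ω_n ≈ 881 rad/s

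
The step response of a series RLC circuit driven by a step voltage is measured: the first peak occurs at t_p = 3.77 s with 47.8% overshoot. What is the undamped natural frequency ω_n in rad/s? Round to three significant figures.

ω_n ≈ 0.856 rad/s

From the overshoot, ζ = −ln(OS)/√(π²+ln²(OS)) = 0.229.
t_p = π/ω_d ⇒ ω_d = 0.833 rad/s; then ω_n = ω_d/√(1−ζ²) = 0.856 rad/s.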